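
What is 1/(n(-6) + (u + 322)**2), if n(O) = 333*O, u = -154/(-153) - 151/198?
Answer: 11329956/1153878264841 ≈ 9.8190e-6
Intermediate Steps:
u = 821/3366 (u = -154*(-1/153) - 151*1/198 = 154/153 - 151/198 = 821/3366 ≈ 0.24391)
1/(n(-6) + (u + 322)**2) = 1/(333*(-6) + (821/3366 + 322)**2) = 1/(-1998 + (1084673/3366)**2) = 1/(-1998 + 1176515516929/11329956) = 1/(1153878264841/11329956) = 11329956/1153878264841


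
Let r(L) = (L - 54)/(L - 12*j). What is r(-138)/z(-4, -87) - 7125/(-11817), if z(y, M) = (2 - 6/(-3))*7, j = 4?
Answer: 546887/854763 ≈ 0.63981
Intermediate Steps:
z(y, M) = 28 (z(y, M) = (2 - 6*(-⅓))*7 = (2 + 2)*7 = 4*7 = 28)
r(L) = (-54 + L)/(-48 + L) (r(L) = (L - 54)/(L - 12*4) = (-54 + L)/(L - 48) = (-54 + L)/(-48 + L))
r(-138)/z(-4, -87) - 7125/(-11817) = ((-54 - 138)/(-48 - 138))/28 - 7125/(-11817) = (-192/(-186))*(1/28) - 7125*(-1/11817) = -1/186*(-192)*(1/28) + 2375/3939 = (32/31)*(1/28) + 2375/3939 = 8/217 + 2375/3939 = 546887/854763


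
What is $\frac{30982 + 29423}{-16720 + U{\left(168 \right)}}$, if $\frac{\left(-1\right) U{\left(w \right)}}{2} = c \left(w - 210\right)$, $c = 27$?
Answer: $- \frac{60405}{14452} \approx -4.1797$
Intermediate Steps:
$U{\left(w \right)} = 11340 - 54 w$ ($U{\left(w \right)} = - 2 \cdot 27 \left(w - 210\right) = - 2 \cdot 27 \left(-210 + w\right) = - 2 \left(-5670 + 27 w\right) = 11340 - 54 w$)
$\frac{30982 + 29423}{-16720 + U{\left(168 \right)}} = \frac{30982 + 29423}{-16720 + \left(11340 - 9072\right)} = \frac{60405}{-16720 + \left(11340 - 9072\right)} = \frac{60405}{-16720 + 2268} = \frac{60405}{-14452} = 60405 \left(- \frac{1}{14452}\right) = - \frac{60405}{14452}$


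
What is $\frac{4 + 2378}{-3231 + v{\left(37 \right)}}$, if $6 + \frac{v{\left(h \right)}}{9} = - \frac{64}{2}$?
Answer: $- \frac{2}{3} \approx -0.66667$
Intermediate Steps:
$v{\left(h \right)} = -342$ ($v{\left(h \right)} = -54 + 9 \left(- \frac{64}{2}\right) = -54 + 9 \left(\left(-64\right) \frac{1}{2}\right) = -54 + 9 \left(-32\right) = -54 - 288 = -342$)
$\frac{4 + 2378}{-3231 + v{\left(37 \right)}} = \frac{4 + 2378}{-3231 - 342} = \frac{2382}{-3573} = 2382 \left(- \frac{1}{3573}\right) = - \frac{2}{3}$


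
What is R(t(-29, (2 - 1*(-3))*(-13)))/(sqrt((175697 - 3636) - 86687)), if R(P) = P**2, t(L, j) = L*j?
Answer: 3553225*sqrt(1054)/9486 ≈ 12161.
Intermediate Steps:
R(t(-29, (2 - 1*(-3))*(-13)))/(sqrt((175697 - 3636) - 86687)) = (-29*(2 - 1*(-3))*(-13))**2/(sqrt((175697 - 3636) - 86687)) = (-29*(2 + 3)*(-13))**2/(sqrt(172061 - 86687)) = (-145*(-13))**2/(sqrt(85374)) = (-29*(-65))**2/((9*sqrt(1054))) = 1885**2*(sqrt(1054)/9486) = 3553225*(sqrt(1054)/9486) = 3553225*sqrt(1054)/9486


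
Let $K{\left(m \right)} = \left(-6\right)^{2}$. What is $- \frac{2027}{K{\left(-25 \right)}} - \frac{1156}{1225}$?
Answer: $- \frac{2524691}{44100} \approx -57.249$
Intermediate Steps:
$K{\left(m \right)} = 36$
$- \frac{2027}{K{\left(-25 \right)}} - \frac{1156}{1225} = - \frac{2027}{36} - \frac{1156}{1225} = - \frac{2524691}{44100}$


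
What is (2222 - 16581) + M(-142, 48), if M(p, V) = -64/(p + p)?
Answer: -1019473/71 ≈ -14359.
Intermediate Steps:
M(p, V) = -32/p (M(p, V) = -64*1/(2*p) = -32/p)
(2222 - 16581) + M(-142, 48) = (2222 - 16581) - 32/(-142) = -14359 - 32*(-1/142) = -14359 + 16/71 = -1019473/71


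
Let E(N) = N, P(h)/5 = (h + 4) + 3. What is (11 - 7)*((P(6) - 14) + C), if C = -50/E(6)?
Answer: 512/3 ≈ 170.67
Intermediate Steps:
P(h) = 35 + 5*h (P(h) = 5*((h + 4) + 3) = 5*((4 + h) + 3) = 5*(7 + h) = 35 + 5*h)
C = -25/3 (C = -50/6 = -50*⅙ = -25/3 ≈ -8.3333)
(11 - 7)*((P(6) - 14) + C) = (11 - 7)*(((35 + 5*6) - 14) - 25/3) = 4*(((35 + 30) - 14) - 25/3) = 4*((65 - 14) - 25/3) = 4*(51 - 25/3) = 4*(128/3) = 512/3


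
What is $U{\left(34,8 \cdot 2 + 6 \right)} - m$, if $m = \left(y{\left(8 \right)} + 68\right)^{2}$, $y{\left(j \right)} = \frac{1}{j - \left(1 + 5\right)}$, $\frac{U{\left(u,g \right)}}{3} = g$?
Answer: $- \frac{18505}{4} \approx -4626.3$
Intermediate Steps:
$U{\left(u,g \right)} = 3 g$
$y{\left(j \right)} = \frac{1}{-6 + j}$ ($y{\left(j \right)} = \frac{1}{j - 6} = \frac{1}{-6 + j}$)
$m = \frac{18769}{4}$ ($m = \left(\frac{1}{-6 + 8} + 68\right)^{2} = \left(\frac{1}{2} + 68\right)^{2} = \left(\frac{137}{2}\right)^{2} = \frac{18769}{4} \approx 4692.3$)
$U{\left(34,8 \cdot 2 + 6 \right)} - m = 3 \left(8 \cdot 2 + 6\right) - \frac{18769}{4} = 3 \left(16 + 6\right) - \frac{18769}{4} = 3 \cdot 22 - \frac{18769}{4} = 66 - \frac{18769}{4} = - \frac{18505}{4}$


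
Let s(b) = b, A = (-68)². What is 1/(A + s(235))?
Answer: 1/4859 ≈ 0.00020580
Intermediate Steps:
A = 4624
1/(A + s(235)) = 1/(4624 + 235) = 1/4859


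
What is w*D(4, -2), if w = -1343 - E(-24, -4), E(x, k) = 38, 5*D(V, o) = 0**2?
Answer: 0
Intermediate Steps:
D(V, o) = 0 (D(V, o) = (1/5)*0**2 = (1/5)*0 = 0)
w = -1381 (w = -1343 - 1*38 = -1343 - 38 = -1381)
w*D(4, -2) = -1381*0 = 0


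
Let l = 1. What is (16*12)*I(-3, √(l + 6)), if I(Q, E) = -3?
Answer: -576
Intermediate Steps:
(16*12)*I(-3, √(l + 6)) = (16*12)*(-3) = 192*(-3) = -576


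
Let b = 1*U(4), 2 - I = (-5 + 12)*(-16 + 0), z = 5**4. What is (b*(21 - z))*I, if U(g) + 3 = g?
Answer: -68856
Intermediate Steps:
z = 625
U(g) = -3 + g
I = 114 (I = 2 - (-5 + 12)*(-16 + 0) = 2 - 7*(-16) = 2 - 1*(-112) = 2 + 112 = 114)
b = 1 (b = 1*(-3 + 4) = 1*1 = 1)
(b*(21 - z))*I = (1*(21 - 1*625))*114 = (1*(21 - 625))*114 = (1*(-604))*114 = -604*114 = -68856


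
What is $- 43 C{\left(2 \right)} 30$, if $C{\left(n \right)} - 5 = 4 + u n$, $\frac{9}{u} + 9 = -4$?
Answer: $- \frac{127710}{13} \approx -9823.8$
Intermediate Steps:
$u = - \frac{9}{13}$ ($u = \frac{9}{-9 - 4} = \frac{9}{-13} = 9 \left(- \frac{1}{13}\right) = - \frac{9}{13} \approx -0.69231$)
$C{\left(n \right)} = 9 - \frac{9 n}{13}$ ($C{\left(n \right)} = 5 - \left(-4 + \frac{9 n}{13}\right) = 9 - \frac{9 n}{13}$)
$- 43 C{\left(2 \right)} 30 = - 43 \left(9 - \frac{18}{13}\right) 30 = \left(-43\right) \frac{99}{13} \cdot 30 = \left(- \frac{4257}{13}\right) 30 = - \frac{127710}{13}$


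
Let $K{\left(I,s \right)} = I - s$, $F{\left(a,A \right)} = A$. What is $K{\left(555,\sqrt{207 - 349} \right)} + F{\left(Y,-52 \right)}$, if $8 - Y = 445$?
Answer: $503 - i \sqrt{142} \approx 503.0 - 11.916 i$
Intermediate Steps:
$Y = -437$ ($Y = 8 - 445 = -437$)
$K{\left(555,\sqrt{207 - 349} \right)} + F{\left(Y,-52 \right)} = \left(555 - \sqrt{207 - 349}\right) - 52 = \left(555 - \sqrt{-142}\right) - 52 = \left(555 - i \sqrt{142}\right) - 52 = 503 - i \sqrt{142}$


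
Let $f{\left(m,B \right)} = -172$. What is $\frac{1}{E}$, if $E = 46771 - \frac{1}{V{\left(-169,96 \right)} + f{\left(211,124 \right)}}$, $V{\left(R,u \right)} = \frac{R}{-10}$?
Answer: $\frac{1551}{72541831} \approx 2.1381 \cdot 10^{-5}$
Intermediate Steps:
$V{\left(R,u \right)} = - \frac{R}{10}$ ($V{\left(R,u \right)} = R \left(- \frac{1}{10}\right) = - \frac{R}{10}$)
$E = \frac{72541831}{1551}$ ($E = 46771 - \frac{1}{\left(- \frac{1}{10}\right) \left(-169\right) - 172} = 46771 - \frac{1}{\frac{169}{10} - 172} = 46771 - \frac{1}{- \frac{1551}{10}} = 46771 - - \frac{10}{1551} = 46771 + \frac{10}{1551} = \frac{72541831}{1551} \approx 46771.0$)
$\frac{1}{E} = \frac{1}{\frac{72541831}{1551}} = \frac{1551}{72541831}$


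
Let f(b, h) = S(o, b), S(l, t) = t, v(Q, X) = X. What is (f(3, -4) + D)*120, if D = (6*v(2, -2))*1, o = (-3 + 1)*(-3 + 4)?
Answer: -1080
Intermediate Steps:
o = -2 (o = -2*1 = -2)
f(b, h) = b
D = -12 (D = (6*(-2))*1 = -12*1 = -12)
(f(3, -4) + D)*120 = (3 - 12)*120 = -9*120 = -1080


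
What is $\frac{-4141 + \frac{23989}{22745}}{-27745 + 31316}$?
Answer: $- \frac{94163056}{81222395} \approx -1.1593$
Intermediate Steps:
$\frac{-4141 + \frac{23989}{22745}}{-27745 + 31316} = \frac{-4141 + 23989 \cdot \frac{1}{22745}}{3571} = \left(-4141 + \frac{23989}{22745}\right) \frac{1}{3571} = \left(- \frac{94163056}{22745}\right) \frac{1}{3571} = - \frac{94163056}{81222395}$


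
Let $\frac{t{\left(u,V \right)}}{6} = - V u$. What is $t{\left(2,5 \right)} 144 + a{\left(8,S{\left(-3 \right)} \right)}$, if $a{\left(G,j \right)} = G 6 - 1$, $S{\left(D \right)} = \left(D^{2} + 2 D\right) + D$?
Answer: $-8593$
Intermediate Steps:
$S{\left(D \right)} = D^{2} + 3 D$
$t{\left(u,V \right)} = - 6 V u$ ($t{\left(u,V \right)} = 6 - V u = 6 \left(- V u\right) = - 6 V u$)
$a{\left(G,j \right)} = -1 + 6 G$ ($a{\left(G,j \right)} = 6 G - 1 = -1 + 6 G$)
$t{\left(2,5 \right)} 144 + a{\left(8,S{\left(-3 \right)} \right)} = \left(-6\right) 5 \cdot 2 \cdot 144 + \left(-1 + 6 \cdot 8\right) = \left(-60\right) 144 + \left(-1 + 48\right) = -8640 + 47 = -8593$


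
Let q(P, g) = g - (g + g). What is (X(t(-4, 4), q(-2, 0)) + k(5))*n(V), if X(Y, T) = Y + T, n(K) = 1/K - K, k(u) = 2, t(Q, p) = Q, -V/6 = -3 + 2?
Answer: 35/3 ≈ 11.667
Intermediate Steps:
V = 6 (V = -6*(-3 + 2) = -6*(-1) = 6)
q(P, g) = -g (q(P, g) = g - 2*g = -g)
X(Y, T) = T + Y
(X(t(-4, 4), q(-2, 0)) + k(5))*n(V) = ((-1*0 - 4) + 2)*(1/6 - 1*6) = ((0 - 4) + 2)*(1/6 - 6) = (-4 + 2)*(-35/6) = -2*(-35/6) = 35/3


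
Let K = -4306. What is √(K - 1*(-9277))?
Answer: √4971 ≈ 70.505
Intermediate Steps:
√(K - 1*(-9277)) = √(-4306 - 1*(-9277)) = √(-4306 + 9277) = √4971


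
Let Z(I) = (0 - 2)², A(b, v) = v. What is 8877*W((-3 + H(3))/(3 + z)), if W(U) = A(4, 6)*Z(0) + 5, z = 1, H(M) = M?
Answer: 257433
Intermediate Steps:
Z(I) = 4 (Z(I) = (-2)² = 4)
W(U) = 29 (W(U) = 6*4 + 5 = 24 + 5 = 29)
8877*W((-3 + H(3))/(3 + z)) = 8877*29 = 257433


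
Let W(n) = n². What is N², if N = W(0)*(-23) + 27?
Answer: 729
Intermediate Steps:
N = 27 (N = 0²*(-23) + 27 = 0*(-23) + 27 = 0 + 27 = 27)
N² = 27² = 729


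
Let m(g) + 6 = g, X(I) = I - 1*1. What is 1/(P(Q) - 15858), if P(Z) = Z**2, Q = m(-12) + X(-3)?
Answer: -1/15374 ≈ -6.5045e-5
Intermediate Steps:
X(I) = -1 + I (X(I) = I - 1 = -1 + I)
m(g) = -6 + g
Q = -22 (Q = (-6 - 12) + (-1 - 3) = -18 - 4 = -22)
1/(P(Q) - 15858) = 1/((-22)**2 - 15858) = 1/(484 - 15858) = 1/(-15374) = -1/15374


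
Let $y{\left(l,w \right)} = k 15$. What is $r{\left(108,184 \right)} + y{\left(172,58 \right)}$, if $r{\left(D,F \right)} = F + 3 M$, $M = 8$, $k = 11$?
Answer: $373$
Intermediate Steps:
$y{\left(l,w \right)} = 165$ ($y{\left(l,w \right)} = 11 \cdot 15 = 165$)
$r{\left(D,F \right)} = 24 + F$ ($r{\left(D,F \right)} = F + 3 \cdot 8 = F + 24 = 24 + F$)
$r{\left(108,184 \right)} + y{\left(172,58 \right)} = \left(24 + 184\right) + 165 = 208 + 165 = 373$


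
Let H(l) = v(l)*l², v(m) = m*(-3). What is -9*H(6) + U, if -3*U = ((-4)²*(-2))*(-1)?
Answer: 17464/3 ≈ 5821.3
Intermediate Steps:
v(m) = -3*m
H(l) = -3*l³ (H(l) = (-3*l)*l² = -3*l³)
U = -32/3 (U = -(-4)²*(-2)*(-1)/3 = -16*(-2)*(-1)/3 = -(-32)*(-1)/3 = -⅓*32 = -32/3 ≈ -10.667)
-9*H(6) + U = -(-27)*6³ - 32/3 = -(-27)*216 - 32/3 = -9*(-648) - 32/3 = 5832 - 32/3 = 17464/3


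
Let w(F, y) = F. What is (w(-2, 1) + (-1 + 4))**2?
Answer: 1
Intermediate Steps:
(w(-2, 1) + (-1 + 4))**2 = (-2 + (-1 + 4))**2 = (-2 + 3)**2 = 1**2 = 1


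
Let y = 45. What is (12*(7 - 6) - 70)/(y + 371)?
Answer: -29/208 ≈ -0.13942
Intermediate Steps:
(12*(7 - 6) - 70)/(y + 371) = (12*(7 - 6) - 70)/(45 + 371) = (12*1 - 70)/416 = (12 - 70)*(1/416) = -58*1/416 = -29/208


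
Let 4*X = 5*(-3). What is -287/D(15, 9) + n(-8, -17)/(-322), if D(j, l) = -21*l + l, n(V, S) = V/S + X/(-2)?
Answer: 3127721/1970640 ≈ 1.5872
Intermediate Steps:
X = -15/4 (X = (5*(-3))/4 = (¼)*(-15) = -15/4 ≈ -3.7500)
n(V, S) = 15/8 + V/S (n(V, S) = V/S - 15/4/(-2) = V/S - 15/4*(-½) = V/S + 15/8 = 15/8 + V/S)
D(j, l) = -20*l
-287/D(15, 9) + n(-8, -17)/(-322) = -287/((-20*9)) + (15/8 - 8/(-17))/(-322) = -287/(-180) + (15/8 - 8*(-1/17))*(-1/322) = -287*(-1/180) + (15/8 + 8/17)*(-1/322) = 287/180 + (319/136)*(-1/322) = 287/180 - 319/43792 = 3127721/1970640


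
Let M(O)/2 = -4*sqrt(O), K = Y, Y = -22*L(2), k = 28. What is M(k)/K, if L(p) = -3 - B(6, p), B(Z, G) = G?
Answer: -8*sqrt(7)/55 ≈ -0.38484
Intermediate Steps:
L(p) = -3 - p
Y = 110 (Y = -22*(-3 - 1*2) = -22*(-3 - 2) = -22*(-5) = 110)
K = 110
M(O) = -8*sqrt(O) (M(O) = 2*(-4*sqrt(O)) = -8*sqrt(O))
M(k)/K = -16*sqrt(7)/110 = -16*sqrt(7)*(1/110) = -8*sqrt(7)/55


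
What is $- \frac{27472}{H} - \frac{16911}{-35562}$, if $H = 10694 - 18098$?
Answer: $\frac{91847359}{21941754} \approx 4.186$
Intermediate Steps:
$H = -7404$
$- \frac{27472}{H} - \frac{16911}{-35562} = - \frac{27472}{-7404} - \frac{16911}{-35562} = \left(-27472\right) \left(- \frac{1}{7404}\right) - - \frac{5637}{11854} = \frac{6868}{1851} + \frac{5637}{11854} = \frac{91847359}{21941754}$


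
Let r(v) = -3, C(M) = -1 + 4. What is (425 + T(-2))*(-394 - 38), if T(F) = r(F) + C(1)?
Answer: -183600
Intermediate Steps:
C(M) = 3
T(F) = 0 (T(F) = -3 + 3 = 0)
(425 + T(-2))*(-394 - 38) = (425 + 0)*(-394 - 38) = 425*(-432) = -183600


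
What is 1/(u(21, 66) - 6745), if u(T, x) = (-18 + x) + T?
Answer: -1/6676 ≈ -0.00014979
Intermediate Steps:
u(T, x) = -18 + T + x
1/(u(21, 66) - 6745) = 1/((-18 + 21 + 66) - 6745) = 1/(69 - 6745) = 1/(-6676) = -1/6676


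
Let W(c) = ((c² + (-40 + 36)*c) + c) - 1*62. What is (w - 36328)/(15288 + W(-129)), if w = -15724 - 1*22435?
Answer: -74487/32254 ≈ -2.3094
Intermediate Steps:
w = -38159 (w = -15724 - 22435 = -38159)
W(c) = -62 + c² - 3*c (W(c) = ((c² - 4*c) + c) - 62 = (c² - 3*c) - 62 = -62 + c² - 3*c)
(w - 36328)/(15288 + W(-129)) = (-38159 - 36328)/(15288 + (-62 + (-129)² - 3*(-129))) = -74487/(15288 + (-62 + 16641 + 387)) = -74487/(15288 + 16966) = -74487/32254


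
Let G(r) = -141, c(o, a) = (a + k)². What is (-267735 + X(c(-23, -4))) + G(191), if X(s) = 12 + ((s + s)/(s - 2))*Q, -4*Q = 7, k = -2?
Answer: -4553751/17 ≈ -2.6787e+5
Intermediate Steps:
Q = -7/4 (Q = -¼*7 = -7/4 ≈ -1.7500)
c(o, a) = (-2 + a)² (c(o, a) = (a - 2)² = (-2 + a)²)
X(s) = 12 - 7*s/(2*(-2 + s)) (X(s) = 12 + ((s + s)/(s - 2))*(-7/4) = 12 + ((2*s)/(-2 + s))*(-7/4) = 12 + (2*s/(-2 + s))*(-7/4) = 12 - 7*s/(2*(-2 + s)))
(-267735 + X(c(-23, -4))) + G(191) = (-267735 + (-48 + 17*(-2 - 4)²)/(2*(-2 + (-2 - 4)²))) - 141 = (-267735 + (-48 + 17*(-6)²)/(2*(-2 + (-6)²))) - 141 = (-267735 + (-48 + 17*36)/(2*(-2 + 36))) - 141 = (-267735 + (½)*(-48 + 612)/34) - 141 = (-267735 + (½)*(1/34)*564) - 141 = (-267735 + 141/17) - 141 = -4551354/17 - 141 = -4553751/17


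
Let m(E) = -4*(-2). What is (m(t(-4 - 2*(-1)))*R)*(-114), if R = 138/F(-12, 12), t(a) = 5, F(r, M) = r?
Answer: 10488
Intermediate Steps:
R = -23/2 (R = 138/(-12) = 138*(-1/12) = -23/2 ≈ -11.500)
m(E) = 8
(m(t(-4 - 2*(-1)))*R)*(-114) = (8*(-23/2))*(-114) = -92*(-114) = 10488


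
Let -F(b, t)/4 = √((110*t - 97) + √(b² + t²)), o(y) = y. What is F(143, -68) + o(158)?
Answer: 158 - 4*√(-7577 + √25073) ≈ 158.0 - 344.53*I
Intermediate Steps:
F(b, t) = -4*√(-97 + √(b² + t²) + 110*t) (F(b, t) = -4*√((110*t - 97) + √(b² + t²)) = -4*√((-97 + 110*t) + √(b² + t²)) = -4*√(-97 + √(b² + t²) + 110*t))
F(143, -68) + o(158) = -4*√(-97 + √(143² + (-68)²) + 110*(-68)) + 158 = -4*√(-97 + √(20449 + 4624) - 7480) + 158 = -4*√(-97 + √25073 - 7480) + 158 = -4*√(-7577 + √25073) + 158 = 158 - 4*√(-7577 + √25073)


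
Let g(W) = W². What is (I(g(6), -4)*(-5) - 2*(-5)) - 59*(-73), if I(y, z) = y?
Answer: 4137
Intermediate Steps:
(I(g(6), -4)*(-5) - 2*(-5)) - 59*(-73) = (6²*(-5) - 2*(-5)) - 59*(-73) = (36*(-5) + 10) + 4307 = (-180 + 10) + 4307 = -170 + 4307 = 4137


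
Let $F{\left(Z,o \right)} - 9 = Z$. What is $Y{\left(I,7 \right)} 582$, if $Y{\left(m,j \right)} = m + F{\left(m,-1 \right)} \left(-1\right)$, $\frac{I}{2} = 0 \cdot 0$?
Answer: $-5238$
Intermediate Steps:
$I = 0$ ($I = 2 \cdot 0 \cdot 0 = 2 \cdot 0 = 0$)
$F{\left(Z,o \right)} = 9 + Z$
$Y{\left(m,j \right)} = -9$ ($Y{\left(m,j \right)} = m + \left(9 + m\right) \left(-1\right) = m - \left(9 + m\right) = -9$)
$Y{\left(I,7 \right)} 582 = \left(-9\right) 582 = -5238$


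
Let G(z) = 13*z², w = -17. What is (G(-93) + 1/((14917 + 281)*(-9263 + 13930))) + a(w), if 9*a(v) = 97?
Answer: 23927447554663/212787198 ≈ 1.1245e+5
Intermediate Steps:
a(v) = 97/9 (a(v) = (⅑)*97 = 97/9)
(G(-93) + 1/((14917 + 281)*(-9263 + 13930))) + a(w) = (13*(-93)² + 1/((14917 + 281)*(-9263 + 13930))) + 97/9 = (13*8649 + 1/(15198*4667)) + 97/9 = (112437 + 1/70929066) + 97/9 = 7975051393843/70929066 + 97/9 = 23927447554663/212787198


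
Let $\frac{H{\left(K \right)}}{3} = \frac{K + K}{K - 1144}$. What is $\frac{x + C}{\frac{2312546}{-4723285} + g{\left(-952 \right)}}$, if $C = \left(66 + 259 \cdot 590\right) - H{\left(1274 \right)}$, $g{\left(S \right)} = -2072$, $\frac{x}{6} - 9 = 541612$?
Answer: $- \frac{8035590629206}{4894479533} \approx -1641.8$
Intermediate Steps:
$H{\left(K \right)} = \frac{6 K}{-1144 + K}$ ($H{\left(K \right)} = 3 \frac{K + K}{K - 1144} = 3 \frac{2 K}{-1144 + K} = \frac{6 K}{-1144 + K}$)
$x = 3249726$ ($x = 54 + 6 \cdot 541612 = 54 + 3249672 = 3249726$)
$C = \frac{764086}{5}$ ($C = \left(66 + 259 \cdot 590\right) - 6 \cdot 1274 \frac{1}{-1144 + 1274} = \left(66 + 152810\right) - 6 \cdot 1274 \cdot \frac{1}{130} = 152876 - 6 \cdot 1274 \cdot \frac{1}{130} = 152876 - \frac{294}{5} = \frac{764086}{5} \approx 1.5282 \cdot 10^{5}$)
$\frac{x + C}{\frac{2312546}{-4723285} + g{\left(-952 \right)}} = \frac{3249726 + \frac{764086}{5}}{\frac{2312546}{-4723285} - 2072} = \frac{17012716}{5 \left(2312546 \left(- \frac{1}{4723285}\right) - 2072\right)} = \frac{17012716}{5 \left(- \frac{2312546}{4723285} - 2072\right)} = \frac{17012716}{5 \left(- \frac{9788959066}{4723285}\right)} = \frac{17012716}{5} \left(- \frac{4723285}{9788959066}\right) = - \frac{8035590629206}{4894479533}$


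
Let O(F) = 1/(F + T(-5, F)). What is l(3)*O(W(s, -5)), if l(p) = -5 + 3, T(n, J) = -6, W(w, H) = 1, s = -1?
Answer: ⅖ ≈ 0.40000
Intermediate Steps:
l(p) = -2
O(F) = 1/(-6 + F) (O(F) = 1/(F - 6) = 1/(-6 + F))
l(3)*O(W(s, -5)) = -2/(-6 + 1) = -2/(-5) = -2*(-⅕) = ⅖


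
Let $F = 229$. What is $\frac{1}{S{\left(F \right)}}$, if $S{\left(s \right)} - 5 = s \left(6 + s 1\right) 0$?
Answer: $\frac{1}{5} \approx 0.2$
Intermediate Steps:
$S{\left(s \right)} = 5$ ($S{\left(s \right)} = 5 + s \left(6 + s 1\right) 0 = 5 + s \left(6 + s\right) 0 = 5 + 0 = 5$)
$\frac{1}{S{\left(F \right)}} = \frac{1}{5}$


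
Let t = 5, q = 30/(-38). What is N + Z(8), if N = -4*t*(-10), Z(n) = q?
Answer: 3785/19 ≈ 199.21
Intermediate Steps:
q = -15/19 (q = 30*(-1/38) = -15/19 ≈ -0.78947)
Z(n) = -15/19
N = 200 (N = -4*5*(-10) = -20*(-10) = 200)
N + Z(8) = 200 - 15/19 = 3785/19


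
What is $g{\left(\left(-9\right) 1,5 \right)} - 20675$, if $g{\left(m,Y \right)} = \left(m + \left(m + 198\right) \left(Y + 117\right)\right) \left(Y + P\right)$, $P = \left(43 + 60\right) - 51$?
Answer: $1293118$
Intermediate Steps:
$P = 52$ ($P = 103 - 51 = 52$)
$g{\left(m,Y \right)} = \left(52 + Y\right) \left(m + \left(117 + Y\right) \left(198 + m\right)\right)$ ($g{\left(m,Y \right)} = \left(m + \left(m + 198\right) \left(Y + 117\right)\right) \left(Y + 52\right) = \left(m + \left(198 + m\right) \left(117 + Y\right)\right) \left(52 + Y\right) = \left(m + \left(117 + Y\right) \left(198 + m\right)\right) \left(52 + Y\right) = \left(52 + Y\right) \left(m + \left(117 + Y\right) \left(198 + m\right)\right)$)
$g{\left(\left(-9\right) 1,5 \right)} - 20675 = \left(1204632 + 198 \cdot 5^{2} + 6136 \left(\left(-9\right) 1\right) + 33462 \cdot 5 + \left(-9\right) 1 \cdot 5^{2} + 170 \cdot 5 \left(\left(-9\right) 1\right)\right) - 20675 = \left(1204632 + 198 \cdot 25 + 6136 \left(-9\right) + 167310 - 225 + 170 \cdot 5 \left(-9\right)\right) - 20675 = \left(1204632 + 4950 - 55224 + 167310 - 225 - 7650\right) - 20675 = 1313793 - 20675 = 1293118$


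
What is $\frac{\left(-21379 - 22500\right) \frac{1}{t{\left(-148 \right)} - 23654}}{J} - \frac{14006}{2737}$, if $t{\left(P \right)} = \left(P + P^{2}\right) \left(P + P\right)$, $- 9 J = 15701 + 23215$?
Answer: $- \frac{17019043730641}{3325796687080} \approx -5.1173$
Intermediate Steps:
$J = -4324$ ($J = - \frac{15701 + 23215}{9} = \left(- \frac{1}{9}\right) 38916 = -4324$)
$t{\left(P \right)} = 2 P \left(P + P^{2}\right)$ ($t{\left(P \right)} = \left(P + P^{2}\right) 2 P = 2 P \left(P + P^{2}\right)$)
$\frac{\left(-21379 - 22500\right) \frac{1}{t{\left(-148 \right)} - 23654}}{J} - \frac{14006}{2737} = \frac{\left(-21379 - 22500\right) \frac{1}{2 \left(-148\right)^{2} \left(1 - 148\right) - 23654}}{-4324} - \frac{14006}{2737} = - \frac{43879}{2 \cdot 21904 \left(-147\right) - 23654} \left(- \frac{1}{4324}\right) - \frac{14006}{2737} = - \frac{43879}{-6439776 - 23654} \left(- \frac{1}{4324}\right) - \frac{14006}{2737} = - \frac{43879}{-6463430} \left(- \frac{1}{4324}\right) - \frac{14006}{2737} = \left(-43879\right) \left(- \frac{1}{6463430}\right) \left(- \frac{1}{4324}\right) - \frac{14006}{2737} = \frac{43879}{6463430} \left(- \frac{1}{4324}\right) - \frac{14006}{2737} = - \frac{43879}{27947871320} - \frac{14006}{2737} = - \frac{17019043730641}{3325796687080}$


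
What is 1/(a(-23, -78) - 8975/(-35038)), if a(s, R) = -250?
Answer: -35038/8750525 ≈ -0.0040041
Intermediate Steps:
1/(a(-23, -78) - 8975/(-35038)) = 1/(-250 - 8975/(-35038)) = 1/(-250 - 8975*(-1/35038)) = 1/(-250 + 8975/35038) = 1/(-8750525/35038) = -35038/8750525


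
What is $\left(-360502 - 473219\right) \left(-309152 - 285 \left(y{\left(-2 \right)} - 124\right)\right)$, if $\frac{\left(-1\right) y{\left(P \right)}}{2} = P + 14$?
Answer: $222580162812$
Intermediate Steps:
$y{\left(P \right)} = -28 - 2 P$ ($y{\left(P \right)} = - 2 \left(P + 14\right) = - 2 \left(14 + P\right) = -28 - 2 P$)
$\left(-360502 - 473219\right) \left(-309152 - 285 \left(y{\left(-2 \right)} - 124\right)\right) = \left(-360502 - 473219\right) \left(-309152 - 285 \left(\left(-28 - -4\right) - 124\right)\right) = - 833721 \left(-309152 - 285 \left(\left(-28 + 4\right) - 124\right)\right) = - 833721 \left(-309152 - 285 \left(-24 - 124\right)\right) = - 833721 \left(-309152 - -42180\right) = - 833721 \left(-309152 + 42180\right) = \left(-833721\right) \left(-266972\right) = 222580162812$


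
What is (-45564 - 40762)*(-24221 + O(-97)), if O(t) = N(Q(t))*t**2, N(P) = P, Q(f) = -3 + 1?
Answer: 3715384714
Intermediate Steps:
Q(f) = -2
O(t) = -2*t**2
(-45564 - 40762)*(-24221 + O(-97)) = (-45564 - 40762)*(-24221 - 2*(-97)**2) = -86326*(-24221 - 2*9409) = -86326*(-24221 - 18818) = -86326*(-43039) = 3715384714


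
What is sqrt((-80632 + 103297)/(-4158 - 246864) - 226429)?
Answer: I*sqrt(1585306656653474)/83674 ≈ 475.85*I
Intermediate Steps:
sqrt((-80632 + 103297)/(-4158 - 246864) - 226429) = sqrt(22665/(-251022) - 226429) = sqrt(22665*(-1/251022) - 226429) = sqrt(-7555/83674 - 226429) = sqrt(-18946227701/83674) = I*sqrt(1585306656653474)/83674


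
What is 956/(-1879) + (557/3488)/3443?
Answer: -11479733301/22565256736 ≈ -0.50873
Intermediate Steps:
956/(-1879) + (557/3488)/3443 = 956*(-1/1879) + (557*(1/3488))*(1/3443) = -956/1879 + (557/3488)*(1/3443) = -956/1879 + 557/12009184 = -11479733301/22565256736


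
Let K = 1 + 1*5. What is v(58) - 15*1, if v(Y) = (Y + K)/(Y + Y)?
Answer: -419/29 ≈ -14.448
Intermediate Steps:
K = 6 (K = 1 + 5 = 6)
v(Y) = (6 + Y)/(2*Y) (v(Y) = (Y + 6)/(Y + Y) = (6 + Y)/((2*Y)) = (6 + Y)*(1/(2*Y)) = (6 + Y)/(2*Y))
v(58) - 15*1 = (½)*(6 + 58)/58 - 15*1 = (½)*(1/58)*64 - 15 = 16/29 - 15 = -419/29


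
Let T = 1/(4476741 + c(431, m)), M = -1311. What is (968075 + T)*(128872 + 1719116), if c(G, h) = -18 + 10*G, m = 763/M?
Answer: 8016527631975390288/4481033 ≈ 1.7890e+12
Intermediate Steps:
m = -763/1311 (m = 763/(-1311) = 763*(-1/1311) = -763/1311 ≈ -0.58200)
T = 1/4481033 (T = 1/(4476741 + (-18 + 10*431)) = 1/(4476741 + (-18 + 4310)) = 1/(4476741 + 4292) = 1/4481033 ≈ 2.2316e-7)
(968075 + T)*(128872 + 1719116) = (968075 + 1/4481033)*(128872 + 1719116) = (4337976021476/4481033)*1847988 = 8016527631975390288/4481033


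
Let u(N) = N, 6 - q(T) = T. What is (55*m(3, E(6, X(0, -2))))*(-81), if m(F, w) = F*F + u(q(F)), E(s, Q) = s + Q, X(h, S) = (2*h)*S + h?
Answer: -53460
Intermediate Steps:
q(T) = 6 - T
X(h, S) = h + 2*S*h (X(h, S) = 2*S*h + h = h + 2*S*h)
E(s, Q) = Q + s
m(F, w) = 6 + F**2 - F (m(F, w) = F*F + (6 - F) = F**2 + (6 - F) = 6 + F**2 - F)
(55*m(3, E(6, X(0, -2))))*(-81) = (55*(6 + 3**2 - 1*3))*(-81) = (55*(6 + 9 - 3))*(-81) = (55*12)*(-81) = 660*(-81) = -53460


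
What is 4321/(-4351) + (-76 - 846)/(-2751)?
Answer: -7875449/11969601 ≈ -0.65795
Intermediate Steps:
4321/(-4351) + (-76 - 846)/(-2751) = 4321*(-1/4351) - 922*(-1/2751) = -4321/4351 + 922/2751 = -7875449/11969601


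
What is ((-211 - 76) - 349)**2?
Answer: 404496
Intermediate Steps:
((-211 - 76) - 349)**2 = (-287 - 349)**2 = (-636)**2 = 404496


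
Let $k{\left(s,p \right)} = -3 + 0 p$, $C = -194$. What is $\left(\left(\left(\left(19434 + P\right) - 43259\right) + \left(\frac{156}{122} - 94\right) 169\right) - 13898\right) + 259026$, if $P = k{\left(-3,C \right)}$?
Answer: $\frac{12543436}{61} \approx 2.0563 \cdot 10^{5}$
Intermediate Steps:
$k{\left(s,p \right)} = -3$ ($k{\left(s,p \right)} = -3 + 0 = -3$)
$P = -3$
$\left(\left(\left(\left(19434 + P\right) - 43259\right) + \left(\frac{156}{122} - 94\right) 169\right) - 13898\right) + 259026 = \left(\left(\left(\left(19434 - 3\right) - 43259\right) + \left(\frac{156}{122} - 94\right) 169\right) - 13898\right) + 259026 = \left(\left(\left(19431 - 43259\right) + \left(156 \cdot \frac{1}{122} - 94\right) 169\right) - 13898\right) + 259026 = \left(\left(-23828 + \left(\frac{78}{61} - 94\right) 169\right) - 13898\right) + 259026 = \left(\left(-23828 - \frac{955864}{61}\right) - 13898\right) + 259026 = \left(- \frac{2409372}{61} - 13898\right) + 259026 = - \frac{3257150}{61} + 259026 = \frac{12543436}{61}$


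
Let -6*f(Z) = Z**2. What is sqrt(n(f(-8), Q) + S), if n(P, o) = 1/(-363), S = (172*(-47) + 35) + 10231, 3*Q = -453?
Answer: sqrt(2376195)/33 ≈ 46.712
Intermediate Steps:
Q = -151 (Q = (1/3)*(-453) = -151)
f(Z) = -Z**2/6
S = 2182 (S = (-8084 + 35) + 10231 = -8049 + 10231 = 2182)
n(P, o) = -1/363
sqrt(n(f(-8), Q) + S) = sqrt(-1/363 + 2182) = sqrt(792065/363) = sqrt(2376195)/33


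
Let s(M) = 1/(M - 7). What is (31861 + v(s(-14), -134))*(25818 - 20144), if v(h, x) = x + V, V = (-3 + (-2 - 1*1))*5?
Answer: 179848778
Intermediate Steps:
s(M) = 1/(-7 + M)
V = -30 (V = (-3 + (-2 - 1))*5 = (-3 - 3)*5 = -6*5 = -30)
v(h, x) = -30 + x (v(h, x) = x - 30 = -30 + x)
(31861 + v(s(-14), -134))*(25818 - 20144) = (31861 + (-30 - 134))*(25818 - 20144) = (31861 - 164)*5674 = 31697*5674 = 179848778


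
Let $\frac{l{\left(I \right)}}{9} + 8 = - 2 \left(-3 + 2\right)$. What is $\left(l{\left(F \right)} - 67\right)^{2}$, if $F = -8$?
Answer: $14641$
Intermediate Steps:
$l{\left(I \right)} = -54$ ($l{\left(I \right)} = -72 + 9 \left(- 2 \left(-3 + 2\right)\right) = -72 + 9 \left(\left(-2\right) \left(-1\right)\right) = -72 + 9 \cdot 2 = -72 + 18 = -54$)
$\left(l{\left(F \right)} - 67\right)^{2} = \left(-54 - 67\right)^{2} = \left(-121\right)^{2} = 14641$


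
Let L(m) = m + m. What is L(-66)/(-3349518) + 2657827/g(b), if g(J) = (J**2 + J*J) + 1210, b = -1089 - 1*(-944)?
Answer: 1483740847951/24150024780 ≈ 61.438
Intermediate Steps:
L(m) = 2*m
b = -145 (b = -1089 + 944 = -145)
g(J) = 1210 + 2*J**2 (g(J) = (J**2 + J**2) + 1210 = 2*J**2 + 1210 = 1210 + 2*J**2)
L(-66)/(-3349518) + 2657827/g(b) = (2*(-66))/(-3349518) + 2657827/(1210 + 2*(-145)**2) = -132*(-1/3349518) + 2657827/(1210 + 2*21025) = 22/558253 + 2657827/(1210 + 42050) = 22/558253 + 2657827/43260 = 1483740847951/24150024780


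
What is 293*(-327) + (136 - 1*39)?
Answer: -95714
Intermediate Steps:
293*(-327) + (136 - 1*39) = -95811 + (136 - 39) = -95811 + 97 = -95714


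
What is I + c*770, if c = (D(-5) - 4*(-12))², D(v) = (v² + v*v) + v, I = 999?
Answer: 6660729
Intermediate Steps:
D(v) = v + 2*v² (D(v) = (v² + v²) + v = 2*v² + v = v + 2*v²)
c = 8649 (c = (-5*(1 + 2*(-5)) - 4*(-12))² = (-5*(1 - 10) + 48)² = (-5*(-9) + 48)² = (45 + 48)² = 93² = 8649)
I + c*770 = 999 + 8649*770 = 999 + 6659730 = 6660729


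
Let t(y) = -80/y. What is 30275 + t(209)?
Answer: 6327395/209 ≈ 30275.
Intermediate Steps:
30275 + t(209) = 30275 - 80/209 = 6327395/209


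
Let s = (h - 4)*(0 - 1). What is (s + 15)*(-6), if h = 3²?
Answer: -60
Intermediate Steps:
h = 9
s = -5 (s = (9 - 4)*(0 - 1) = 5*(-1) = -5)
(s + 15)*(-6) = (-5 + 15)*(-6) = 10*(-6) = -60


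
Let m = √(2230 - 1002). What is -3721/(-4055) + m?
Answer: 3721/4055 + 2*√307 ≈ 35.960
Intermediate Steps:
m = 2*√307 (m = √1228 = 2*√307 ≈ 35.043)
-3721/(-4055) + m = -3721/(-4055) + 2*√307 = -3721*(-1/4055) + 2*√307 = 3721/4055 + 2*√307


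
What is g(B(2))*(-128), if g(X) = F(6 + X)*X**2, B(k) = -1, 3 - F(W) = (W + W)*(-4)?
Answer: -5504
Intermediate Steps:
F(W) = 3 + 8*W (F(W) = 3 - (W + W)*(-4) = 3 - 2*W*(-4) = 3 - (-8)*W = 3 + 8*W)
g(X) = X**2*(51 + 8*X) (g(X) = (3 + 8*(6 + X))*X**2 = (3 + (48 + 8*X))*X**2 = (51 + 8*X)*X**2 = X**2*(51 + 8*X))
g(B(2))*(-128) = ((-1)**2*(51 + 8*(-1)))*(-128) = (1*(51 - 8))*(-128) = (1*43)*(-128) = 43*(-128) = -5504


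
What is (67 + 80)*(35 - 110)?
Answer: -11025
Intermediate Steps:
(67 + 80)*(35 - 110) = 147*(-75) = -11025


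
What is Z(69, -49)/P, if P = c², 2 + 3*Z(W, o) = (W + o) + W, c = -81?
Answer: 29/6561 ≈ 0.0044201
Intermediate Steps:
Z(W, o) = -⅔ + o/3 + 2*W/3 (Z(W, o) = -⅔ + ((W + o) + W)/3 = -⅔ + (o + 2*W)/3 = -⅔ + (o/3 + 2*W/3) = -⅔ + o/3 + 2*W/3)
P = 6561 (P = (-81)² = 6561)
Z(69, -49)/P = (-⅔ + (⅓)*(-49) + (⅔)*69)/6561 = (-⅔ - 49/3 + 46)*(1/6561) = 29*(1/6561) = 29/6561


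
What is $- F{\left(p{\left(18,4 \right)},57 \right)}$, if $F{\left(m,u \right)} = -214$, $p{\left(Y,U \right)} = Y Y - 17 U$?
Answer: $214$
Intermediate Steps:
$p{\left(Y,U \right)} = Y^{2} - 17 U$
$- F{\left(p{\left(18,4 \right)},57 \right)} = \left(-1\right) \left(-214\right) = 214$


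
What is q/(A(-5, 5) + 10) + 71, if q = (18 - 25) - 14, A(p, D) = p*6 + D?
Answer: 362/5 ≈ 72.400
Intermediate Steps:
A(p, D) = D + 6*p (A(p, D) = 6*p + D = D + 6*p)
q = -21 (q = -7 - 14 = -21)
q/(A(-5, 5) + 10) + 71 = -21/((5 + 6*(-5)) + 10) + 71 = -21/((5 - 30) + 10) + 71 = -21/(-25 + 10) + 71 = -21/(-15) + 71 = -21*(-1/15) + 71 = 7/5 + 71 = 362/5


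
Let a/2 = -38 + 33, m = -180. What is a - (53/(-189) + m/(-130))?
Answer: -27283/2457 ≈ -11.104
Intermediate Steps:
a = -10 (a = 2*(-38 + 33) = 2*(-5) = -10)
a - (53/(-189) + m/(-130)) = -10 - (53/(-189) - 180/(-130)) = -10 - (53*(-1/189) - 180*(-1/130)) = -10 - (-53/189 + 18/13) = -10 - 1*2713/2457 = -10 - 2713/2457 = -27283/2457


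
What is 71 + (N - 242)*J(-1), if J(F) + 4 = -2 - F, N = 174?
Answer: 411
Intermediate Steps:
J(F) = -6 - F (J(F) = -4 + (-2 - F) = -6 - F)
71 + (N - 242)*J(-1) = 71 + (174 - 242)*(-6 - 1*(-1)) = 71 - 68*(-6 + 1) = 71 - 68*(-5) = 71 + 340 = 411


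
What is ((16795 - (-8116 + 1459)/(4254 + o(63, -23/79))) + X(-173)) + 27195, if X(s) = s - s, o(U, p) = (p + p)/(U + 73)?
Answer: 1005315696754/22852465 ≈ 43992.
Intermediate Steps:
o(U, p) = 2*p/(73 + U) (o(U, p) = (2*p)/(73 + U) = 2*p/(73 + U))
X(s) = 0
((16795 - (-8116 + 1459)/(4254 + o(63, -23/79))) + X(-173)) + 27195 = ((16795 - (-8116 + 1459)/(4254 + 2*(-23/79)/(73 + 63))) + 0) + 27195 = ((16795 - (-6657)/(4254 + 2*(-23*1/79)/136)) + 0) + 27195 = ((16795 - (-6657)/(4254 + 2*(-23/79)*(1/136))) + 0) + 27195 = ((16795 - (-6657)/(4254 - 23/5372)) + 0) + 27195 = ((16795 - (-6657)/22852465/5372) + 0) + 27195 = ((16795 - (-6657)*5372/22852465) + 0) + 27195 = ((16795 - 1*(-35761404/22852465)) + 0) + 27195 = ((16795 + 35761404/22852465) + 0) + 27195 = (383842911079/22852465 + 0) + 27195 = 383842911079/22852465 + 27195 = 1005315696754/22852465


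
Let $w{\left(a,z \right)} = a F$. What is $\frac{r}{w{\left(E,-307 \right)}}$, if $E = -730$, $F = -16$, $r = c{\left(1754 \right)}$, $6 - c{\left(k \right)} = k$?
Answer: $- \frac{437}{2920} \approx -0.14966$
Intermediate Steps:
$c{\left(k \right)} = 6 - k$
$r = -1748$ ($r = 6 - 1754 = -1748$)
$w{\left(a,z \right)} = - 16 a$ ($w{\left(a,z \right)} = a \left(-16\right) = - 16 a$)
$\frac{r}{w{\left(E,-307 \right)}} = - \frac{1748}{\left(-16\right) \left(-730\right)} = - \frac{1748}{11680} = \left(-1748\right) \frac{1}{11680} = - \frac{437}{2920}$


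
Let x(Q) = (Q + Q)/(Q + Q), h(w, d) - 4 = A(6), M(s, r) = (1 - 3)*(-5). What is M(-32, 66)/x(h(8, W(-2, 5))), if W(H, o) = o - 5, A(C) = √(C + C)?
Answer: 10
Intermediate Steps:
M(s, r) = 10 (M(s, r) = -2*(-5) = 10)
A(C) = √2*√C (A(C) = √(2*C) = √2*√C)
W(H, o) = -5 + o
h(w, d) = 4 + 2*√3 (h(w, d) = 4 + √2*√6 = 4 + 2*√3)
x(Q) = 1 (x(Q) = (2*Q)/((2*Q)) = (2*Q)*(1/(2*Q)) = 1)
M(-32, 66)/x(h(8, W(-2, 5))) = 10/1 = 10*1 = 10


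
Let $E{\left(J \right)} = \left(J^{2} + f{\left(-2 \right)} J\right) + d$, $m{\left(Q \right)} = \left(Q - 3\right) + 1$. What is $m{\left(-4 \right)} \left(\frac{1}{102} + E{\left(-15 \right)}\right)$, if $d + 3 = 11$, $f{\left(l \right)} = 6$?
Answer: $- \frac{14587}{17} \approx -858.06$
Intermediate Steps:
$d = 8$ ($d = -3 + 11 = 8$)
$m{\left(Q \right)} = -2 + Q$ ($m{\left(Q \right)} = \left(-3 + Q\right) + 1 = -2 + Q$)
$E{\left(J \right)} = 8 + J^{2} + 6 J$ ($E{\left(J \right)} = \left(J^{2} + 6 J\right) + 8 = 8 + J^{2} + 6 J$)
$m{\left(-4 \right)} \left(\frac{1}{102} + E{\left(-15 \right)}\right) = \left(-2 - 4\right) \left(\frac{1}{102} + \left(8 + \left(-15\right)^{2} + 6 \left(-15\right)\right)\right) = - 6 \left(\frac{1}{102} + \left(8 + 225 - 90\right)\right) = - 6 \left(\frac{1}{102} + 143\right) = \left(-6\right) \frac{14587}{102} = - \frac{14587}{17}$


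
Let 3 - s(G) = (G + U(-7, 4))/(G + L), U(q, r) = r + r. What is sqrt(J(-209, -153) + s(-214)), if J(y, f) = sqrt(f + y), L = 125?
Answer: sqrt(5429 + 7921*I*sqrt(362))/89 ≈ 3.1404 + 3.0293*I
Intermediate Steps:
U(q, r) = 2*r
s(G) = 3 - (8 + G)/(125 + G) (s(G) = 3 - (G + 2*4)/(G + 125) = 3 - (G + 8)/(125 + G) = 3 - (8 + G)/(125 + G))
sqrt(J(-209, -153) + s(-214)) = sqrt(sqrt(-153 - 209) + (367 + 2*(-214))/(125 - 214)) = sqrt(sqrt(-362) + (367 - 428)/(-89)) = sqrt(I*sqrt(362) - 1/89*(-61)) = sqrt(I*sqrt(362) + 61/89) = sqrt(61/89 + I*sqrt(362))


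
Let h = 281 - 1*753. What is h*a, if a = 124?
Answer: -58528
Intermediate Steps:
h = -472 (h = 281 - 753 = -472)
h*a = -472*124 = -58528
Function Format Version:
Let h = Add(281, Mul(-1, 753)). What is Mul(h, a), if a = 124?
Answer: -58528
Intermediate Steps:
h = -472 (h = Add(281, -753) = -472)
Mul(h, a) = Mul(-472, 124) = -58528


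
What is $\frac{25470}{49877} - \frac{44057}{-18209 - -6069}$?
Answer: $\frac{2506636789}{605506780} \approx 4.1397$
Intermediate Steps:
$\frac{25470}{49877} - \frac{44057}{-18209 - -6069} = 25470 \cdot \frac{1}{49877} - \frac{44057}{-18209 + 6069} = \frac{25470}{49877} - \frac{44057}{-12140} = \frac{25470}{49877} - - \frac{44057}{12140} = \frac{25470}{49877} + \frac{44057}{12140} = \frac{2506636789}{605506780}$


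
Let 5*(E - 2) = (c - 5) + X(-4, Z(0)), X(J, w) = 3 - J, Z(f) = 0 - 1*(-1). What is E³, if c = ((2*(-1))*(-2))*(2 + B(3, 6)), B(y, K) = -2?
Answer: 1728/125 ≈ 13.824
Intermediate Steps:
Z(f) = 1 (Z(f) = 0 + 1 = 1)
c = 0 (c = ((2*(-1))*(-2))*(2 - 2) = -2*(-2)*0 = 4*0 = 0)
E = 12/5 (E = 2 + ((0 - 5) + (3 - 1*(-4)))/5 = 2 + (-5 + (3 + 4))/5 = 2 + (-5 + 7)/5 = 2 + (⅕)*2 = 2 + ⅖ = 12/5 ≈ 2.4000)
E³ = (12/5)³ = 1728/125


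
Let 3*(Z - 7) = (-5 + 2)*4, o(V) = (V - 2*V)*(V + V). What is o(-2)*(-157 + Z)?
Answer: 1232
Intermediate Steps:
o(V) = -2*V² (o(V) = (-V)*(2*V) = -2*V²)
Z = 3 (Z = 7 + ((-5 + 2)*4)/3 = 7 + (-3*4)/3 = 7 + (⅓)*(-12) = 7 - 4 = 3)
o(-2)*(-157 + Z) = (-2*(-2)²)*(-157 + 3) = -2*4*(-154) = -8*(-154) = 1232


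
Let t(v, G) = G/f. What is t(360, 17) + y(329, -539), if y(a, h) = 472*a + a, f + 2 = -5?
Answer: 1089302/7 ≈ 1.5561e+5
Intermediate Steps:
f = -7 (f = -2 - 5 = -7)
y(a, h) = 473*a
t(v, G) = -G/7 (t(v, G) = G/(-7) = G*(-⅐) = -G/7)
t(360, 17) + y(329, -539) = -⅐*17 + 473*329 = -17/7 + 155617 = 1089302/7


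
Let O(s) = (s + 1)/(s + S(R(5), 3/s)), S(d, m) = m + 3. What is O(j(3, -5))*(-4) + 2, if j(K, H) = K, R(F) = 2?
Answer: -2/7 ≈ -0.28571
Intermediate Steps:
S(d, m) = 3 + m
O(s) = (1 + s)/(3 + s + 3/s) (O(s) = (s + 1)/(s + (3 + 3/s)) = (1 + s)/(3 + s + 3/s))
O(j(3, -5))*(-4) + 2 = (3*(1 + 3)/(3 + 3² + 3*3))*(-4) + 2 = (3*4/(3 + 9 + 9))*(-4) + 2 = (3*4/21)*(-4) + 2 = (3*(1/21)*4)*(-4) + 2 = (4/7)*(-4) + 2 = -16/7 + 2 = -2/7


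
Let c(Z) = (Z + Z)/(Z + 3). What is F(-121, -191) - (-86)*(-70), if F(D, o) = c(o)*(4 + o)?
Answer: -601597/94 ≈ -6400.0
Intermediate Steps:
c(Z) = 2*Z/(3 + Z) (c(Z) = (2*Z)/(3 + Z) = 2*Z/(3 + Z))
F(D, o) = 2*o*(4 + o)/(3 + o) (F(D, o) = (2*o/(3 + o))*(4 + o) = 2*o*(4 + o)/(3 + o))
F(-121, -191) - (-86)*(-70) = 2*(-191)*(4 - 191)/(3 - 191) - (-86)*(-70) = 2*(-191)*(-187)/(-188) - 1*6020 = 2*(-191)*(-1/188)*(-187) - 6020 = -35717/94 - 6020 = -601597/94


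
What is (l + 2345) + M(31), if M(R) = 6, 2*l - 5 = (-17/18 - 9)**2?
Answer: 1557109/648 ≈ 2402.9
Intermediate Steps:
l = 33661/648 (l = 5/2 + (-17/18 - 9)**2/2 = 5/2 + (-179/18)**2/2 = 5/2 + (1/2)*(32041/324) = 5/2 + 32041/648 = 33661/648 ≈ 51.946)
(l + 2345) + M(31) = (33661/648 + 2345) + 6 = 1553221/648 + 6 = 1557109/648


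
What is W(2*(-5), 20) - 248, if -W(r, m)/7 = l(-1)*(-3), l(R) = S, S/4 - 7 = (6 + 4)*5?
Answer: 4540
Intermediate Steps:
S = 228 (S = 28 + 4*((6 + 4)*5) = 28 + 4*(10*5) = 28 + 4*50 = 28 + 200 = 228)
l(R) = 228
W(r, m) = 4788 (W(r, m) = -1596*(-3) = -7*(-684) = 4788)
W(2*(-5), 20) - 248 = 4788 - 248 = 4540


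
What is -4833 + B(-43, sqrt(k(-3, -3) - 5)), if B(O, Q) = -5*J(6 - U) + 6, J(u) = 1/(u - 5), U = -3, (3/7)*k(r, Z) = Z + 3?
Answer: -19313/4 ≈ -4828.3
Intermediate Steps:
k(r, Z) = 7 + 7*Z/3 (k(r, Z) = 7*(Z + 3)/3 = 7*(3 + Z)/3 = 7 + 7*Z/3)
J(u) = 1/(-5 + u)
B(O, Q) = 19/4 (B(O, Q) = -5/(-5 + (6 - 1*(-3))) + 6 = -5/(-5 + (6 + 3)) + 6 = -5/(-5 + 9) + 6 = -5/4 + 6 = 19/4)
-4833 + B(-43, sqrt(k(-3, -3) - 5)) = -4833 + 19/4 = -19313/4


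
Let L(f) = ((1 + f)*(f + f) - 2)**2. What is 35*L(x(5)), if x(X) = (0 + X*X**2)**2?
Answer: 8345718349605000140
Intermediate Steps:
x(X) = X**6 (x(X) = (0 + X**3)**2 = (X**3)**2 = X**6)
L(f) = (-2 + 2*f*(1 + f))**2 (L(f) = ((1 + f)*(2*f) - 2)**2 = (2*f*(1 + f) - 2)**2 = (-2 + 2*f*(1 + f))**2)
35*L(x(5)) = 35*(4*(-1 + 5**6 + (5**6)**2)**2) = 35*(4*(-1 + 15625 + 15625**2)**2) = 35*(4*(-1 + 15625 + 244140625)**2) = 35*(4*244156249**2) = 35*(4*59612273925750001) = 35*238449095703000004 = 8345718349605000140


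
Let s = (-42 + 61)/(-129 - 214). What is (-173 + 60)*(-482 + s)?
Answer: 18683985/343 ≈ 54472.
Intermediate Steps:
s = -19/343 (s = 19/(-343) = 19*(-1/343) = -19/343 ≈ -0.055394)
(-173 + 60)*(-482 + s) = (-173 + 60)*(-482 - 19/343) = -113*(-165345/343) = 18683985/343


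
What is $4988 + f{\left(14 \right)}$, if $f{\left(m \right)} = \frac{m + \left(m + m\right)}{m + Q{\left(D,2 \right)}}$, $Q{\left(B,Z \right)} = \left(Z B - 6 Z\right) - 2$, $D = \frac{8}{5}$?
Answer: $\frac{40009}{8} \approx 5001.1$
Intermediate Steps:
$D = \frac{8}{5}$ ($D = 8 \cdot \frac{1}{5} = \frac{8}{5} \approx 1.6$)
$Q{\left(B,Z \right)} = -2 - 6 Z + B Z$ ($Q{\left(B,Z \right)} = \left(B Z - 6 Z\right) - 2 = \left(- 6 Z + B Z\right) - 2 = -2 - 6 Z + B Z$)
$f{\left(m \right)} = \frac{3 m}{- \frac{54}{5} + m}$ ($f{\left(m \right)} = \frac{m + \left(m + m\right)}{m - \frac{54}{5}} = \frac{m + 2 m}{m - \frac{54}{5}} = \frac{3 m}{m - \frac{54}{5}} = \frac{3 m}{- \frac{54}{5} + m}$)
$4988 + f{\left(14 \right)} = 4988 + 15 \cdot 14 \frac{1}{-54 + 5 \cdot 14} = 4988 + 15 \cdot 14 \frac{1}{-54 + 70} = 4988 + 15 \cdot 14 \cdot \frac{1}{16} = 4988 + \frac{105}{8} = \frac{40009}{8}$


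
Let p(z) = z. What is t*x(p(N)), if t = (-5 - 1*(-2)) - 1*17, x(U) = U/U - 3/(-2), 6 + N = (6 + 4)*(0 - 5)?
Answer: -50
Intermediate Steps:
N = -56 (N = -6 + (6 + 4)*(0 - 5) = -6 + 10*(-5) = -6 - 50 = -56)
x(U) = 5/2 (x(U) = 1 - 3*(-1/2) = 1 + 3/2 = 5/2)
t = -20 (t = (-5 + 2) - 17 = -3 - 17 = -20)
t*x(p(N)) = -20*5/2 = -50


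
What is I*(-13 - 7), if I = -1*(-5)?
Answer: -100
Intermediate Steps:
I = 5
I*(-13 - 7) = 5*(-13 - 7) = 5*(-20) = -100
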